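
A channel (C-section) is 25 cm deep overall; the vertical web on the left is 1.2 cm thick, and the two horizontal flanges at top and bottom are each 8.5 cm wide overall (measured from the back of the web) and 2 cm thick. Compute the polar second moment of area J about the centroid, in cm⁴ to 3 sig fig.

Break the section into simple shapes (no overlaps), measuring from the bottom-left corner of the bounding box.
Web: 1.2 × 25, A = 30 cm², y = 12.5 cm, Ī = 1562.5 cm⁴.
Top flange (beyond web): 7.3 × 2, A = 14.6 cm², y = 24 cm, Ī = 4.8667 cm⁴.
Bottom flange (beyond web): 7.3 × 2, A = 14.6 cm², y = 1 cm, Ī = 4.8667 cm⁴.
By symmetry the centroid is at mid-height, ȳ = 12.5 cm.
Transfer each piece to the centroidal x-axis using Ī + A·d² with d = y − 12.5:
  web: d = 0 cm → contributes +1562.5 cm⁴
  top flange (beyond web): d = 11.5 cm → contributes +1935.7 cm⁴
  bottom flange (beyond web): d = -11.5 cm → contributes +1935.7 cm⁴
Total I = 5433.9 cm⁴.
For the y-axis: x̄ = 2.6963 cm.
Repeating about the centroidal y-axis gives I_y = 400.55 cm⁴.
Polar second moment: J = I_x + I_y = 5834.5 cm⁴.

J ≈ 5830 cm⁴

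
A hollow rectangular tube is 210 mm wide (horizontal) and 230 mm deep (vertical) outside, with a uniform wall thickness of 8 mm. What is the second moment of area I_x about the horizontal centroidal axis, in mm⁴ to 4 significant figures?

Treat the section as a set of non-overlapping primitives; coordinates are from the bounding-box lower-left.
Outer rectangle: 210 × 230, A = 48 300 mm², y = 115 mm, Ī = 212 922 500 mm⁴.
Inner void (subtracted): 194 × 214, A = 41 516 mm², y = 115 mm, Ī = 158 438 895 mm⁴.
By symmetry the centroid is at mid-height, ȳ = 115 mm.
All pieces are centred on the horizontal centroidal axis, so I = ΣĪ (holes subtracted) = 54 483 605 mm⁴.

I_x ≈ 5.448 × 10⁷ mm⁴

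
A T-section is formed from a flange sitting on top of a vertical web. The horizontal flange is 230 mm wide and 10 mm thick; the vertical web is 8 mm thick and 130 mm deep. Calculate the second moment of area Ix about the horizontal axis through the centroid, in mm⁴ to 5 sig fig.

Ix ≈ 4.9931 × 10⁶ mm⁴

Split into non-overlapping primitives; take the origin at the lower-left of the bounding box.
Flange: 230 × 10, A = 2 300 mm², y = 135 mm, Ī = 19166.67 mm⁴.
Web: 8 × 130, A = 1 040 mm², y = 65 mm, Ī = 1 464 667 mm⁴.
Centroid: ȳ = ΣA·y / ΣA = 113.2036 mm.
Transfer each piece to the horizontal axis through the centroid using Ī + A·d² with d = y − 113.2036:
  flange: d = 21.79641 mm → contributes +1 111 858 mm⁴
  web: d = -48.20359 mm → contributes +3 881 196 mm⁴
Total I = 4 993 055 mm⁴.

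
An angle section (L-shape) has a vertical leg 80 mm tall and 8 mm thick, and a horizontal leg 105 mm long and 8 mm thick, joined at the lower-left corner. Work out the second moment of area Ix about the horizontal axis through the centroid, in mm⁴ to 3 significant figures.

Break the section into simple shapes (no overlaps), measuring from the bottom-left corner of the bounding box.
Vertical leg: 8 × 80, A = 640 mm², y = 40 mm, Ī = 341 333 mm⁴.
Horizontal leg (remainder): 97 × 8, A = 776 mm², y = 4 mm, Ī = 4138.7 mm⁴.
Centroid: ȳ = ΣA·y / ΣA = 20.271 mm.
Transfer each piece to the horizontal axis through the centroid using Ī + A·d² with d = y − 20.271:
  vertical leg: d = 19.729 mm → contributes +590 438 mm⁴
  horizontal leg (remainder): d = -16.271 mm → contributes +209 586 mm⁴
Total I = 800 024 mm⁴.

Ix ≈ 8.00 × 10⁵ mm⁴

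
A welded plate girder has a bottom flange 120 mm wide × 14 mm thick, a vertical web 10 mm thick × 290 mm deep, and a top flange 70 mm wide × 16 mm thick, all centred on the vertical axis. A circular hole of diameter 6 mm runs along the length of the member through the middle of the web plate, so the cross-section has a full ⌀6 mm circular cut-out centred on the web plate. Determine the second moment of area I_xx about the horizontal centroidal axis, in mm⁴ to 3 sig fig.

Treat the section as a set of non-overlapping primitives; coordinates are from the bounding-box lower-left.
Bottom plate: 120 × 14, A = 1 680 mm², y = 7 mm, Ī = 27 440 mm⁴.
Web plate: 10 × 290, A = 2 900 mm², y = 159 mm, Ī = 20 324 167 mm⁴.
Top plate: 70 × 16, A = 1 120 mm², y = 312 mm, Ī = 23 893 mm⁴.
Hole (subtracted): ⌀6, A = 28.274 mm², y = 159 mm, Ī = 63.617 mm⁴.
Centroid: ȳ = ΣA·y / ΣA = 144.19 mm.
Transfer each piece to the horizontal centroidal axis using Ī + A·d² with d = y − 144.19:
  bottom plate: d = -137.19 mm → contributes +31 646 740 mm⁴
  web plate: d = 14.81 mm → contributes +20 960 268 mm⁴
  top plate: d = 167.81 mm → contributes +31 563 428 mm⁴
  hole: d = 14.81 mm → contributes −6265.5 mm⁴
Total I = 84 164 171 mm⁴.

I_xx ≈ 8.42 × 10⁷ mm⁴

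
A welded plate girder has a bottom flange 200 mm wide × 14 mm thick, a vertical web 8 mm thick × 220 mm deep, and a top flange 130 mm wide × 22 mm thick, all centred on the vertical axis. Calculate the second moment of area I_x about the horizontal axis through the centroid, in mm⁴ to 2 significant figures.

Treat the section as a set of non-overlapping primitives; coordinates are from the bounding-box lower-left.
Bottom plate: 200 × 14, A = 2 800 mm², y = 7 mm, Ī = 45 733 mm⁴.
Web plate: 8 × 220, A = 1 760 mm², y = 124 mm, Ī = 7 098 667 mm⁴.
Top plate: 130 × 22, A = 2 860 mm², y = 245 mm, Ī = 115 353 mm⁴.
Centroid: ȳ = ΣA·y / ΣA = 126.5 mm.
Transfer each piece to the horizontal axis through the centroid using Ī + A·d² with d = y − 126.5:
  bottom plate: d = -119.5 mm → contributes +40 022 317 mm⁴
  web plate: d = -2.488 mm → contributes +7 109 560 mm⁴
  top plate: d = 118.5 mm → contributes +40 284 410 mm⁴
Total I = 87 416 287 mm⁴.

I_x ≈ 8.7 × 10⁷ mm⁴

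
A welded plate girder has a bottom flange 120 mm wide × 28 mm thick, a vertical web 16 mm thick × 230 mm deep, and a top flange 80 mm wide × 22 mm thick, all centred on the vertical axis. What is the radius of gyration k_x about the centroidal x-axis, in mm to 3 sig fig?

k_x ≈ 104 mm

Split into non-overlapping primitives; take the origin at the lower-left of the bounding box.
Bottom plate: 120 × 28, A = 3 360 mm², y = 14 mm, Ī = 219 520 mm⁴.
Web plate: 16 × 230, A = 3 680 mm², y = 143 mm, Ī = 16 222 667 mm⁴.
Top plate: 80 × 22, A = 1 760 mm², y = 269 mm, Ī = 70 987 mm⁴.
Centroid: ȳ = ΣA·y / ΣA = 118.95 mm.
Transfer each piece to the centroidal x-axis using Ī + A·d² with d = y − 118.95:
  bottom plate: d = -104.95 mm → contributes +37 225 043 mm⁴
  web plate: d = 24.055 mm → contributes +18 351 993 mm⁴
  top plate: d = 150.05 mm → contributes +39 699 792 mm⁴
Total I = 95 276 827 mm⁴.
Radius of gyration: k = √(I/A) = √(95 276 827 / 8 800) = 104.05 mm.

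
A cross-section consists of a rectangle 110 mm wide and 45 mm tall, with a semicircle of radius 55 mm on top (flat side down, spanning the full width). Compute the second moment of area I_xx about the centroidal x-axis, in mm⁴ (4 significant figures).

Treat the section as a set of non-overlapping primitives; coordinates are from the bounding-box lower-left.
Rectangular body: 110 × 45, A = 4 950 mm², y = 22.5 mm, Ī = 835 313 mm⁴.
Semicircular cap: semicircle r = 55, A = 4751.66 mm², y = 68.3427 mm, Ī = 1 004 345 mm⁴.
Centroid: ȳ = ΣA·y / ΣA = 44.9528 mm.
Transfer each piece to the centroidal x-axis using Ī + A·d² with d = y − 44.9528:
  rectangular body: d = -22.4528 mm → contributes +3 330 738 mm⁴
  semicircular cap: d = 23.39 mm → contributes +3 603 933 mm⁴
Total I = 6 934 670 mm⁴.

I_xx ≈ 6.935 × 10⁶ mm⁴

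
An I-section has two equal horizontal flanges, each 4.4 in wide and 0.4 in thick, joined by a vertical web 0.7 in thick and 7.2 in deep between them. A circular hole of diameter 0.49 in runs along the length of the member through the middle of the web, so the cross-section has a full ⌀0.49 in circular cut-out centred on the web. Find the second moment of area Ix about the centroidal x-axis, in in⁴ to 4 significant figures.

Ix ≈ 72.65 in⁴

Treat the section as a set of non-overlapping primitives; coordinates are from the bounding-box lower-left.
Bottom flange: 4.4 × 0.4, A = 1.76 in², y = 0.2 in, Ī = 0.0234667 in⁴.
Web: 0.7 × 7.2, A = 5.04 in², y = 4 in, Ī = 21.7728 in⁴.
Top flange: 4.4 × 0.4, A = 1.76 in², y = 7.8 in, Ī = 0.0234667 in⁴.
Hole (subtracted): ⌀0.49, A = 0.188574 in², y = 4 in, Ī = 0.00282979 in⁴.
By symmetry the centroid is at mid-height, ȳ = 4 in.
Transfer each piece to the centroidal x-axis using Ī + A·d² with d = y − 4:
  bottom flange: d = -3.8 in → contributes +25.4379 in⁴
  web: d = 0 in → contributes +21.7728 in⁴
  top flange: d = 3.8 in → contributes +25.4379 in⁴
  hole: d = 0 in → contributes −0.00282979 in⁴
Total I = 72.6457 in⁴.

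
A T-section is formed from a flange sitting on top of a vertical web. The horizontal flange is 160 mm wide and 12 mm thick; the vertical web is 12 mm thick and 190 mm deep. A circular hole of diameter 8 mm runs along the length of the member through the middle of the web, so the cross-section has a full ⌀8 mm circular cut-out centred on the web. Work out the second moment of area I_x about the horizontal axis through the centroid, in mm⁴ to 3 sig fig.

I_x ≈ 1.74 × 10⁷ mm⁴

Split into non-overlapping primitives; take the origin at the lower-left of the bounding box.
Flange: 160 × 12, A = 1 920 mm², y = 196 mm, Ī = 23 040 mm⁴.
Web: 12 × 190, A = 2 280 mm², y = 95 mm, Ī = 6 859 000 mm⁴.
Hole (subtracted): ⌀8, A = 50.265 mm², y = 95 mm, Ī = 201.06 mm⁴.
Centroid: ȳ = ΣA·y / ΣA = 141.73 mm.
Transfer each piece to the horizontal axis through the centroid using Ī + A·d² with d = y − 141.73:
  flange: d = 54.269 mm → contributes +5 677 741 mm⁴
  web: d = -46.731 mm → contributes +11 837 969 mm⁴
  hole: d = -46.731 mm → contributes −109 969 mm⁴
Total I = 17 405 742 mm⁴.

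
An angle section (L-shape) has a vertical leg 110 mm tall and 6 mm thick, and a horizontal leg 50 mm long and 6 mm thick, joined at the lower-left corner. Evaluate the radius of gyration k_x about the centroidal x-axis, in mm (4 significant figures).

Split into non-overlapping primitives; take the origin at the lower-left of the bounding box.
Vertical leg: 6 × 110, A = 660 mm², y = 55 mm, Ī = 665 500 mm⁴.
Horizontal leg (remainder): 44 × 6, A = 264 mm², y = 3 mm, Ī = 792 mm⁴.
Centroid: ȳ = ΣA·y / ΣA = 40.1429 mm.
Transfer each piece to the centroidal x-axis using Ī + A·d² with d = y − 40.1429:
  vertical leg: d = 14.8571 mm → contributes +811 185 mm⁴
  horizontal leg (remainder): d = -37.1429 mm → contributes +365 004 mm⁴
Total I = 1 176 189 mm⁴.
Radius of gyration: k = √(I/A) = √(1 176 189 / 924) = 35.6782 mm.

k_x ≈ 35.68 mm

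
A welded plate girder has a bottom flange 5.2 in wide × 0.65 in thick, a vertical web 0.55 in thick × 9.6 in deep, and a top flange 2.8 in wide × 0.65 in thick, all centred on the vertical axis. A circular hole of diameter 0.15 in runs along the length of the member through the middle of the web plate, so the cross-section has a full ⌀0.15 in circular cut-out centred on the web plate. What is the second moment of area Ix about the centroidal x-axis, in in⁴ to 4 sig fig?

Break the section into simple shapes (no overlaps), measuring from the bottom-left corner of the bounding box.
Bottom plate: 5.2 × 0.65, A = 3.38 in², y = 0.325 in, Ī = 0.119004 in⁴.
Web plate: 0.55 × 9.6, A = 5.28 in², y = 5.45 in, Ī = 40.5504 in⁴.
Top plate: 2.8 × 0.65, A = 1.82 in², y = 10.575 in, Ī = 0.0640792 in⁴.
Hole (subtracted): ⌀0.15, A = 0.0176715 in², y = 5.45 in, Ī = 0.0000248505 in⁴.
Centroid: ȳ = ΣA·y / ΣA = 4.68583 in.
Transfer each piece to the centroidal x-axis using Ī + A·d² with d = y − 4.68583:
  bottom plate: d = -4.36083 in → contributes +64.3959 in⁴
  web plate: d = 0.76417 in → contributes +43.6337 in⁴
  top plate: d = 5.88917 in → contributes +63.1859 in⁴
  hole: d = 0.76417 in → contributes −0.0103442 in⁴
Total I = 171.205 in⁴.

Ix ≈ 171.2 in⁴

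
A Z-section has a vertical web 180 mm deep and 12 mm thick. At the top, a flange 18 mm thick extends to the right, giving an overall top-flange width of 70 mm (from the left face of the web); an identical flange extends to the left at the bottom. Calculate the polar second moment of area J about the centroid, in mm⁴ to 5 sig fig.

J ≈ 2.2757 × 10⁷ mm⁴

Treat the section as a set of non-overlapping primitives; coordinates are from the bounding-box lower-left.
Web: 12 × 180, A = 2 160 mm², y = 90 mm, Ī = 5 832 000 mm⁴.
Top flange (beyond web): 58 × 18, A = 1 044 mm², y = 171 mm, Ī = 28 188 mm⁴.
Bottom flange (beyond web): 58 × 18, A = 1 044 mm², y = 9 mm, Ī = 28 188 mm⁴.
Centroid: ȳ = ΣA·y / ΣA = 90 mm.
Transfer each piece to the centroidal x-axis using Ī + A·d² with d = y − 90:
  web: d = 0 mm → contributes +5 832 000 mm⁴
  top flange (beyond web): d = 81 mm → contributes +6 877 872 mm⁴
  bottom flange (beyond web): d = -81 mm → contributes +6 877 872 mm⁴
Total I = 19 587 744 mm⁴.
For the y-axis: x̄ = 64 mm.
Repeating about the centroidal y-axis gives I_y = 3 169 056 mm⁴.
Polar second moment: J = I_x + I_y = 22 756 800 mm⁴.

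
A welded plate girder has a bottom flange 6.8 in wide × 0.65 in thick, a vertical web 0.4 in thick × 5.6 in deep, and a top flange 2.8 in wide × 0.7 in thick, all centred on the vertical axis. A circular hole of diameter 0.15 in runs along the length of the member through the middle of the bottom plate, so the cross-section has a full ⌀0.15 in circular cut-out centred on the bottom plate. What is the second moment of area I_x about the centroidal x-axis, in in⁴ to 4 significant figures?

Decompose the section into non-overlapping parts with the origin at the bottom-left of its bounding rectangle.
Bottom plate: 6.8 × 0.65, A = 4.42 in², y = 0.325 in, Ī = 0.155621 in⁴.
Web plate: 0.4 × 5.6, A = 2.24 in², y = 3.45 in, Ī = 5.85387 in⁴.
Top plate: 2.8 × 0.7, A = 1.96 in², y = 6.6 in, Ī = 0.0800333 in⁴.
Hole (subtracted): ⌀0.15, A = 0.0176715 in², y = 0.325 in, Ī = 0.0000248505 in⁴.
Centroid: ȳ = ΣA·y / ΣA = 2.56846 in.
Transfer each piece to the centroidal x-axis using Ī + A·d² with d = y − 2.56846:
  bottom plate: d = -2.24346 in → contributes +22.402 in⁴
  web plate: d = 0.881538 in → contributes +7.59459 in⁴
  top plate: d = 4.03154 in → contributes +31.9365 in⁴
  hole: d = -2.24346 in → contributes −0.0889675 in⁴
Total I = 61.8441 in⁴.

I_x ≈ 61.84 in⁴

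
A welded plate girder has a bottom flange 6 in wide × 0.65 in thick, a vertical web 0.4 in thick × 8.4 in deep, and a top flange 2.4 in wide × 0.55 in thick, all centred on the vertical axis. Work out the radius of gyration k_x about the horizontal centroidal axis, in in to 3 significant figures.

k_x ≈ 3.58 in

Split into non-overlapping primitives; take the origin at the lower-left of the bounding box.
Bottom plate: 6 × 0.65, A = 3.9 in², y = 0.325 in, Ī = 0.13731 in⁴.
Web plate: 0.4 × 8.4, A = 3.36 in², y = 4.85 in, Ī = 19.757 in⁴.
Top plate: 2.4 × 0.55, A = 1.32 in², y = 9.325 in, Ī = 0.033275 in⁴.
Centroid: ȳ = ΣA·y / ΣA = 3.4816 in.
Transfer each piece to the horizontal centroidal axis using Ī + A·d² with d = y − 3.4816:
  bottom plate: d = -3.1566 in → contributes +38.998 in⁴
  web plate: d = 1.3684 in → contributes +26.048 in⁴
  top plate: d = 5.8434 in → contributes +45.104 in⁴
Total I = 110.15 in⁴.
Radius of gyration: k = √(I/A) = √(110.15 / 8.58) = 3.583 in.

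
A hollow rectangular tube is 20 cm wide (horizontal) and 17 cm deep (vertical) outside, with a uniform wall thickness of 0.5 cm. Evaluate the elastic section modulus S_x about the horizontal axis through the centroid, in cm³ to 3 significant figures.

S_x ≈ 200 cm³

Break the section into simple shapes (no overlaps), measuring from the bottom-left corner of the bounding box.
Outer rectangle: 20 × 17, A = 340 cm², y = 8.5 cm, Ī = 8188.3 cm⁴.
Inner void (subtracted): 19 × 16, A = 304 cm², y = 8.5 cm, Ī = 6485.3 cm⁴.
By symmetry the centroid is at mid-height, ȳ = 8.5 cm.
All pieces are centred on the horizontal axis through the centroid, so I = ΣĪ (holes subtracted) = 1 703 cm⁴.
Extreme fibre distance c = 8.5 cm; S = I/c = 200.35 cm³.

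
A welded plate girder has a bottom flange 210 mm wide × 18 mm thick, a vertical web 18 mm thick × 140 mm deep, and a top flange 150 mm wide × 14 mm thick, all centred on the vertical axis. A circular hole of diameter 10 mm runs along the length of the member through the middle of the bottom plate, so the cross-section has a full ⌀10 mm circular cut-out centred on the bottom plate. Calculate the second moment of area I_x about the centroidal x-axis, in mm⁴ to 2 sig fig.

I_x ≈ 3.8 × 10⁷ mm⁴

Break the section into simple shapes (no overlaps), measuring from the bottom-left corner of the bounding box.
Bottom plate: 210 × 18, A = 3 780 mm², y = 9 mm, Ī = 102 060 mm⁴.
Web plate: 18 × 140, A = 2 520 mm², y = 88 mm, Ī = 4 116 000 mm⁴.
Top plate: 150 × 14, A = 2 100 mm², y = 165 mm, Ī = 34 300 mm⁴.
Hole (subtracted): ⌀10, A = 78.54 mm², y = 9 mm, Ī = 490.9 mm⁴.
Centroid: ȳ = ΣA·y / ΣA = 72.29 mm.
Transfer each piece to the centroidal x-axis using Ī + A·d² with d = y − 72.29:
  bottom plate: d = -63.29 mm → contributes +15 244 169 mm⁴
  web plate: d = 15.71 mm → contributes +4 737 806 mm⁴
  top plate: d = 92.71 mm → contributes +18 083 411 mm⁴
  hole: d = -63.29 mm → contributes −315 110 mm⁴
Total I = 37 750 276 mm⁴.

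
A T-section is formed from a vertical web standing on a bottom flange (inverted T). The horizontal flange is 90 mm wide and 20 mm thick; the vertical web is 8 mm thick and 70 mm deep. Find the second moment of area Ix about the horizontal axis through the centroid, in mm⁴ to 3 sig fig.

Ix ≈ 1.15 × 10⁶ mm⁴

Break the section into simple shapes (no overlaps), measuring from the bottom-left corner of the bounding box.
Flange: 90 × 20, A = 1 800 mm², y = 10 mm, Ī = 60 000 mm⁴.
Web: 8 × 70, A = 560 mm², y = 55 mm, Ī = 228 667 mm⁴.
Centroid: ȳ = ΣA·y / ΣA = 20.678 mm.
Transfer each piece to the horizontal axis through the centroid using Ī + A·d² with d = y − 20.678:
  flange: d = -10.678 mm → contributes +265 234 mm⁴
  web: d = 34.322 mm → contributes +888 348 mm⁴
Total I = 1 153 582 mm⁴.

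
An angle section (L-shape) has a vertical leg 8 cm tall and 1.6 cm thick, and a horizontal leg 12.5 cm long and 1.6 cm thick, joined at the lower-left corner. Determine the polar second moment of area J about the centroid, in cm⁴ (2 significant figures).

Decompose the section into non-overlapping parts with the origin at the bottom-left of its bounding rectangle.
Vertical leg: 1.6 × 8, A = 12.8 cm², y = 4 cm, Ī = 68.27 cm⁴.
Horizontal leg (remainder): 10.9 × 1.6, A = 17.44 cm², y = 0.8 cm, Ī = 3.721 cm⁴.
Centroid: ȳ = ΣA·y / ΣA = 2.154 cm.
Transfer each piece to the centroidal x-axis using Ī + A·d² with d = y − 2.154:
  vertical leg: d = 1.846 cm → contributes +111.9 cm⁴
  horizontal leg (remainder): d = -1.354 cm → contributes +35.72 cm⁴
Total I = 147.6 cm⁴.
For the y-axis: x̄ = 4.404 cm.
Repeating about the centroidal y-axis gives I_y = 463.8 cm⁴.
Polar second moment: J = I_x + I_y = 611.3 cm⁴.

J ≈ 610 cm⁴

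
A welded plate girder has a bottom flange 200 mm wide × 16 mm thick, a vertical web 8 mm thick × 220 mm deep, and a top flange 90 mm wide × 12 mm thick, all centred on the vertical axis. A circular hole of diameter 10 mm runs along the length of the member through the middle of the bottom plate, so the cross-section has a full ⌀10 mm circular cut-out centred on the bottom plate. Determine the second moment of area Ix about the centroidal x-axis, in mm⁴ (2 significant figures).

Ix ≈ 5.5 × 10⁷ mm⁴

Split into non-overlapping primitives; take the origin at the lower-left of the bounding box.
Bottom plate: 200 × 16, A = 3 200 mm², y = 8 mm, Ī = 68 267 mm⁴.
Web plate: 8 × 220, A = 1 760 mm², y = 126 mm, Ī = 7 098 667 mm⁴.
Top plate: 90 × 12, A = 1 080 mm², y = 242 mm, Ī = 12 960 mm⁴.
Hole (subtracted): ⌀10, A = 78.54 mm², y = 8 mm, Ī = 490.9 mm⁴.
Centroid: ȳ = ΣA·y / ΣA = 85.23 mm.
Transfer each piece to the centroidal x-axis using Ī + A·d² with d = y − 85.23:
  bottom plate: d = -77.23 mm → contributes +19 154 284 mm⁴
  web plate: d = 40.77 mm → contributes +10 024 212 mm⁴
  top plate: d = 156.8 mm → contributes +26 556 142 mm⁴
  hole: d = -77.23 mm → contributes −468 932 mm⁴
Total I = 55 265 706 mm⁴.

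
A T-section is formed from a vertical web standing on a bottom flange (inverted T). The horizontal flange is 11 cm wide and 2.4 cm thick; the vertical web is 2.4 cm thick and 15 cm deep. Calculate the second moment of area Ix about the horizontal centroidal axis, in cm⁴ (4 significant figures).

Ix ≈ 1840 cm⁴

Treat the section as a set of non-overlapping primitives; coordinates are from the bounding-box lower-left.
Flange: 11 × 2.4, A = 26.4 cm², y = 1.2 cm, Ī = 12.672 cm⁴.
Web: 2.4 × 15, A = 36 cm², y = 9.9 cm, Ī = 675 cm⁴.
Centroid: ȳ = ΣA·y / ΣA = 6.21923 cm.
Transfer each piece to the horizontal centroidal axis using Ī + A·d² with d = y − 6.21923:
  flange: d = -5.01923 cm → contributes +677.759 cm⁴
  web: d = 3.68077 cm → contributes +1162.73 cm⁴
Total I = 1840.49 cm⁴.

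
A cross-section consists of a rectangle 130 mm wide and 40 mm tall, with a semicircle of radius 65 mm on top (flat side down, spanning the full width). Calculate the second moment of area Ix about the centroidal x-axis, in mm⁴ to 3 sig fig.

Ix ≈ 9.25 × 10⁶ mm⁴

Decompose the section into non-overlapping parts with the origin at the bottom-left of its bounding rectangle.
Rectangular body: 130 × 40, A = 5 200 mm², y = 20 mm, Ī = 693 333 mm⁴.
Semicircular cap: semicircle r = 65, A = 6636.6 mm², y = 67.587 mm, Ī = 1 959 230 mm⁴.
Centroid: ȳ = ΣA·y / ΣA = 46.681 mm.
Transfer each piece to the centroidal x-axis using Ī + A·d² with d = y − 46.681:
  rectangular body: d = -26.681 mm → contributes +4 395 156 mm⁴
  semicircular cap: d = 20.906 mm → contributes +4 859 727 mm⁴
Total I = 9 254 882 mm⁴.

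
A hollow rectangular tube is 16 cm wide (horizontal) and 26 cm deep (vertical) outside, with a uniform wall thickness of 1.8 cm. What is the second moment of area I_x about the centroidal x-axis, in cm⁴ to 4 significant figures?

I_x ≈ 1.182 × 10⁴ cm⁴

Treat the section as a set of non-overlapping primitives; coordinates are from the bounding-box lower-left.
Outer rectangle: 16 × 26, A = 416 cm², y = 13 cm, Ī = 23434.7 cm⁴.
Inner void (subtracted): 12.4 × 22.4, A = 277.76 cm², y = 13 cm, Ī = 11614.1 cm⁴.
By symmetry the centroid is at mid-height, ȳ = 13 cm.
All pieces are centred on the centroidal x-axis, so I = ΣĪ (holes subtracted) = 11820.6 cm⁴.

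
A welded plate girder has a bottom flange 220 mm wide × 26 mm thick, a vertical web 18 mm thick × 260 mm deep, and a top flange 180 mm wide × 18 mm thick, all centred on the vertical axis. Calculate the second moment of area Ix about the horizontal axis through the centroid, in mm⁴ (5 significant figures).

Treat the section as a set of non-overlapping primitives; coordinates are from the bounding-box lower-left.
Bottom plate: 220 × 26, A = 5 720 mm², y = 13 mm, Ī = 322226.7 mm⁴.
Web plate: 18 × 260, A = 4 680 mm², y = 156 mm, Ī = 26 364 000 mm⁴.
Top plate: 180 × 18, A = 3 240 mm², y = 295 mm, Ī = 87 480 mm⁴.
Centroid: ȳ = ΣA·y / ΣA = 129.0499 mm.
Transfer each piece to the horizontal axis through the centroid using Ī + A·d² with d = y − 129.0499:
  bottom plate: d = -116.0499 mm → contributes +77 356 718 mm⁴
  web plate: d = 26.95015 mm → contributes +29 763 133 mm⁴
  top plate: d = 165.9501 mm → contributes +89 315 302 mm⁴
Total I = 196 435 153 mm⁴.

Ix ≈ 1.9644 × 10⁸ mm⁴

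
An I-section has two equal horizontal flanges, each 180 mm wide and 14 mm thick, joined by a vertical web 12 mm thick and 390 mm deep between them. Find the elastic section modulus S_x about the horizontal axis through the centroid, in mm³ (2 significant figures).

Treat the section as a set of non-overlapping primitives; coordinates are from the bounding-box lower-left.
Bottom flange: 180 × 14, A = 2 520 mm², y = 7 mm, Ī = 41 160 mm⁴.
Web: 12 × 390, A = 4 680 mm², y = 209 mm, Ī = 59 319 000 mm⁴.
Top flange: 180 × 14, A = 2 520 mm², y = 411 mm, Ī = 41 160 mm⁴.
By symmetry the centroid is at mid-height, ȳ = 209 mm.
Transfer each piece to the horizontal axis through the centroid using Ī + A·d² with d = y − 209:
  bottom flange: d = -202 mm → contributes +102 867 240 mm⁴
  web: d = 0 mm → contributes +59 319 000 mm⁴
  top flange: d = 202 mm → contributes +102 867 240 mm⁴
Total I = 265 053 480 mm⁴.
Extreme fibre distance c = 209 mm; S = I/c = 1 268 198 mm³.

S_x ≈ 1.3 × 10⁶ mm³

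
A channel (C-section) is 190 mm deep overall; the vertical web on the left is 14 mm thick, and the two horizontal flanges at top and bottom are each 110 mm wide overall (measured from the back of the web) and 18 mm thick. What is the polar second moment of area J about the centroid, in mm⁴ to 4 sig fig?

Break the section into simple shapes (no overlaps), measuring from the bottom-left corner of the bounding box.
Web: 14 × 190, A = 2 660 mm², y = 95 mm, Ī = 8 002 167 mm⁴.
Top flange (beyond web): 96 × 18, A = 1 728 mm², y = 181 mm, Ī = 46 656 mm⁴.
Bottom flange (beyond web): 96 × 18, A = 1 728 mm², y = 9 mm, Ī = 46 656 mm⁴.
By symmetry the centroid is at mid-height, ȳ = 95 mm.
Transfer each piece to the centroidal x-axis using Ī + A·d² with d = y − 95:
  web: d = 0 mm → contributes +8 002 167 mm⁴
  top flange (beyond web): d = 86 mm → contributes +12 826 944 mm⁴
  bottom flange (beyond web): d = -86 mm → contributes +12 826 944 mm⁴
Total I = 33 656 055 mm⁴.
For the y-axis: x̄ = 38.0791 mm.
Repeating about the centroidal y-axis gives I_y = 7 244 532 mm⁴.
Polar second moment: J = I_x + I_y = 40 900 587 mm⁴.

J ≈ 4.090 × 10⁷ mm⁴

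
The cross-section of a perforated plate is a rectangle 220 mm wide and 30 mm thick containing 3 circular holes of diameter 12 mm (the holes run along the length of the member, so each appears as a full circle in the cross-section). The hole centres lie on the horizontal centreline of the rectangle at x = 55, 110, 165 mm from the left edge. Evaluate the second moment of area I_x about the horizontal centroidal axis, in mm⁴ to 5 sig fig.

Split into non-overlapping primitives; take the origin at the lower-left of the bounding box.
Plate: 220 × 30, A = 6 600 mm², y = 15 mm, Ī = 495 000 mm⁴.
Hole 1 (subtracted): ⌀12, A = 113.0973 mm², y = 15 mm, Ī = 1017.876 mm⁴.
Hole 2 (subtracted): ⌀12, A = 113.0973 mm², y = 15 mm, Ī = 1017.876 mm⁴.
Hole 3 (subtracted): ⌀12, A = 113.0973 mm², y = 15 mm, Ī = 1017.876 mm⁴.
By symmetry the centroid is at mid-height, ȳ = 15 mm.
All pieces are centred on the horizontal centroidal axis, so I = ΣĪ (holes subtracted) = 491946.4 mm⁴.

I_x ≈ 4.9195 × 10⁵ mm⁴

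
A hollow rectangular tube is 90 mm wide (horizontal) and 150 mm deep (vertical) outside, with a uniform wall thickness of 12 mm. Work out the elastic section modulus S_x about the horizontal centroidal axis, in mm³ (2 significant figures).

S_x ≈ 1.9 × 10⁵ mm³

Decompose the section into non-overlapping parts with the origin at the bottom-left of its bounding rectangle.
Outer rectangle: 90 × 150, A = 13 500 mm², y = 75 mm, Ī = 25 312 500 mm⁴.
Inner void (subtracted): 66 × 126, A = 8 316 mm², y = 75 mm, Ī = 11 002 068 mm⁴.
By symmetry the centroid is at mid-height, ȳ = 75 mm.
All pieces are centred on the horizontal centroidal axis, so I = ΣĪ (holes subtracted) = 14 310 432 mm⁴.
Extreme fibre distance c = 75 mm; S = I/c = 190 806 mm³.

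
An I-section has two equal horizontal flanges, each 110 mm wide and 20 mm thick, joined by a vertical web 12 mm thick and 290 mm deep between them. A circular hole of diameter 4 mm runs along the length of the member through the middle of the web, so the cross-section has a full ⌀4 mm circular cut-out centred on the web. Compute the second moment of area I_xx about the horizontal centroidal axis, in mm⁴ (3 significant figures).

I_xx ≈ 1.30 × 10⁸ mm⁴

Break the section into simple shapes (no overlaps), measuring from the bottom-left corner of the bounding box.
Bottom flange: 110 × 20, A = 2 200 mm², y = 10 mm, Ī = 73 333 mm⁴.
Web: 12 × 290, A = 3 480 mm², y = 165 mm, Ī = 24 389 000 mm⁴.
Top flange: 110 × 20, A = 2 200 mm², y = 320 mm, Ī = 73 333 mm⁴.
Hole (subtracted): ⌀4, A = 12.566 mm², y = 165 mm, Ī = 12.566 mm⁴.
By symmetry the centroid is at mid-height, ȳ = 165 mm.
Transfer each piece to the horizontal centroidal axis using Ī + A·d² with d = y − 165:
  bottom flange: d = -155 mm → contributes +52 928 333 mm⁴
  web: d = 0 mm → contributes +24 389 000 mm⁴
  top flange: d = 155 mm → contributes +52 928 333 mm⁴
  hole: d = 0 mm → contributes −12.566 mm⁴
Total I = 130 245 654 mm⁴.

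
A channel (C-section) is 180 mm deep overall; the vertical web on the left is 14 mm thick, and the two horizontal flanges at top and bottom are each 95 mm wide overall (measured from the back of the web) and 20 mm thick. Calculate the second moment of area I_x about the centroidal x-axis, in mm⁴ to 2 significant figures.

I_x ≈ 2.8 × 10⁷ mm⁴

Decompose the section into non-overlapping parts with the origin at the bottom-left of its bounding rectangle.
Web: 14 × 180, A = 2 520 mm², y = 90 mm, Ī = 6 804 000 mm⁴.
Top flange (beyond web): 81 × 20, A = 1 620 mm², y = 170 mm, Ī = 54 000 mm⁴.
Bottom flange (beyond web): 81 × 20, A = 1 620 mm², y = 10 mm, Ī = 54 000 mm⁴.
By symmetry the centroid is at mid-height, ȳ = 90 mm.
Transfer each piece to the centroidal x-axis using Ī + A·d² with d = y − 90:
  web: d = 0 mm → contributes +6 804 000 mm⁴
  top flange (beyond web): d = 80 mm → contributes +10 422 000 mm⁴
  bottom flange (beyond web): d = -80 mm → contributes +10 422 000 mm⁴
Total I = 27 648 000 mm⁴.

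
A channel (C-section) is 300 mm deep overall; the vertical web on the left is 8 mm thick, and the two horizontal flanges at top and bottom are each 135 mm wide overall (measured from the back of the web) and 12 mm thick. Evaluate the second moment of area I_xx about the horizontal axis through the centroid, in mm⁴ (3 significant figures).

Split into non-overlapping primitives; take the origin at the lower-left of the bounding box.
Web: 8 × 300, A = 2 400 mm², y = 150 mm, Ī = 18 000 000 mm⁴.
Top flange (beyond web): 127 × 12, A = 1 524 mm², y = 294 mm, Ī = 18 288 mm⁴.
Bottom flange (beyond web): 127 × 12, A = 1 524 mm², y = 6 mm, Ī = 18 288 mm⁴.
By symmetry the centroid is at mid-height, ȳ = 150 mm.
Transfer each piece to the horizontal axis through the centroid using Ī + A·d² with d = y − 150:
  web: d = 0 mm → contributes +18 000 000 mm⁴
  top flange (beyond web): d = 144 mm → contributes +31 619 952 mm⁴
  bottom flange (beyond web): d = -144 mm → contributes +31 619 952 mm⁴
Total I = 81 239 904 mm⁴.

I_xx ≈ 8.12 × 10⁷ mm⁴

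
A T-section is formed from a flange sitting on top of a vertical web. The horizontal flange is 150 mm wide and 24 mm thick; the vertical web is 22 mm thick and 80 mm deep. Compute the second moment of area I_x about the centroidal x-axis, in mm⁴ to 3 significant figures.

I_x ≈ 4.31 × 10⁶ mm⁴

Split into non-overlapping primitives; take the origin at the lower-left of the bounding box.
Flange: 150 × 24, A = 3 600 mm², y = 92 mm, Ī = 172 800 mm⁴.
Web: 22 × 80, A = 1 760 mm², y = 40 mm, Ī = 938 667 mm⁴.
Centroid: ȳ = ΣA·y / ΣA = 74.925 mm.
Transfer each piece to the centroidal x-axis using Ī + A·d² with d = y − 74.925:
  flange: d = 17.075 mm → contributes +1 222 354 mm⁴
  web: d = -34.925 mm → contributes +3 085 482 mm⁴
Total I = 4 307 837 mm⁴.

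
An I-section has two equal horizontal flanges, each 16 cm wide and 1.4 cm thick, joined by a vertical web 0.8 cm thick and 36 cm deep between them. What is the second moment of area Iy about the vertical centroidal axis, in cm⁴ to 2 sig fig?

Break the section into simple shapes (no overlaps), measuring from the bottom-left corner of the bounding box.
Bottom flange: 16 × 1.4, A = 22.4 cm², x = 8 cm, Ī = 477.9 cm⁴.
Web: 0.8 × 36, A = 28.8 cm², x = 8 cm, Ī = 1.536 cm⁴.
Top flange: 16 × 1.4, A = 22.4 cm², x = 8 cm, Ī = 477.9 cm⁴.
By symmetry the centroid is at mid-width, x̄ = 8 cm.
All pieces are centred on the vertical centroidal axis, so I = ΣĪ = 957.3 cm⁴.

Iy ≈ 960 cm⁴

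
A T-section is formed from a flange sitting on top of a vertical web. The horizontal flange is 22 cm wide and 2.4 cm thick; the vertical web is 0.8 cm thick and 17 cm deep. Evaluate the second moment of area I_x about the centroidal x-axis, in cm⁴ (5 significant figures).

I_x ≈ 1370.4 cm⁴

Decompose the section into non-overlapping parts with the origin at the bottom-left of its bounding rectangle.
Flange: 22 × 2.4, A = 52.8 cm², y = 18.2 cm, Ī = 25.344 cm⁴.
Web: 0.8 × 17, A = 13.6 cm², y = 8.5 cm, Ī = 327.5333 cm⁴.
Centroid: ȳ = ΣA·y / ΣA = 16.21325 cm.
Transfer each piece to the centroidal x-axis using Ī + A·d² with d = y − 16.21325:
  flange: d = 1.986747 cm → contributes +233.7542 cm⁴
  web: d = -7.713253 cm → contributes +1136.655 cm⁴
Total I = 1370.41 cm⁴.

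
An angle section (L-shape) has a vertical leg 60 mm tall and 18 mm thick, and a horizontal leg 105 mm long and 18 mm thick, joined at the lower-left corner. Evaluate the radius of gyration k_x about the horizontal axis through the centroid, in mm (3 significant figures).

Split into non-overlapping primitives; take the origin at the lower-left of the bounding box.
Vertical leg: 18 × 60, A = 1 080 mm², y = 30 mm, Ī = 324 000 mm⁴.
Horizontal leg (remainder): 87 × 18, A = 1 566 mm², y = 9 mm, Ī = 42 282 mm⁴.
Centroid: ȳ = ΣA·y / ΣA = 17.571 mm.
Transfer each piece to the horizontal axis through the centroid using Ī + A·d² with d = y − 17.571:
  vertical leg: d = 12.429 mm → contributes +490 827 mm⁴
  horizontal leg (remainder): d = -8.5714 mm → contributes +157 335 mm⁴
Total I = 648 162 mm⁴.
Radius of gyration: k = √(I/A) = √(648 162 / 2 646) = 15.651 mm.

k_x ≈ 15.7 mm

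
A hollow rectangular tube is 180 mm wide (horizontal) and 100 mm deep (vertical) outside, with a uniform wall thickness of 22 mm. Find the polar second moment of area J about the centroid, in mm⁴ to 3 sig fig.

J ≈ 4.99 × 10⁷ mm⁴

Treat the section as a set of non-overlapping primitives; coordinates are from the bounding-box lower-left.
Outer rectangle: 180 × 100, A = 18 000 mm², y = 50 mm, Ī = 15 000 000 mm⁴.
Inner void (subtracted): 136 × 56, A = 7 616 mm², y = 50 mm, Ī = 1 990 315 mm⁴.
By symmetry the centroid is at mid-height, ȳ = 50 mm.
All pieces are centred on the centroidal x-axis, so I = ΣĪ (holes subtracted) = 13 009 685 mm⁴.
Repeating about the centroidal y-axis gives I_y = 36 861 205 mm⁴.
Polar second moment: J = I_x + I_y = 49 870 891 mm⁴.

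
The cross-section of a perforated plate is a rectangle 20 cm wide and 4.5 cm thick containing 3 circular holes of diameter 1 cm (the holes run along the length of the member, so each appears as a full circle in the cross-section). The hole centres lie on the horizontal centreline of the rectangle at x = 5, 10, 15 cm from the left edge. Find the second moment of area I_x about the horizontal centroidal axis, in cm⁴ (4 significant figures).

Break the section into simple shapes (no overlaps), measuring from the bottom-left corner of the bounding box.
Plate: 20 × 4.5, A = 90 cm², y = 2.25 cm, Ī = 151.875 cm⁴.
Hole 1 (subtracted): ⌀1, A = 0.785398 cm², y = 2.25 cm, Ī = 0.0490874 cm⁴.
Hole 2 (subtracted): ⌀1, A = 0.785398 cm², y = 2.25 cm, Ī = 0.0490874 cm⁴.
Hole 3 (subtracted): ⌀1, A = 0.785398 cm², y = 2.25 cm, Ī = 0.0490874 cm⁴.
By symmetry the centroid is at mid-height, ȳ = 2.25 cm.
All pieces are centred on the horizontal centroidal axis, so I = ΣĪ (holes subtracted) = 151.728 cm⁴.

I_x ≈ 151.7 cm⁴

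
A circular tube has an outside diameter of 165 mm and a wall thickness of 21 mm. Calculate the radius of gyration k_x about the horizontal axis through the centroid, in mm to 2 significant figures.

Decompose the section into non-overlapping parts with the origin at the bottom-left of its bounding rectangle.
Outer circle: ⌀165, A = 21 382 mm², y = 82.5 mm, Ī = 36 383 601 mm⁴.
Bore (subtracted): ⌀123, A = 11 882 mm², y = 82.5 mm, Ī = 11 235 447 mm⁴.
By symmetry the centroid is at mid-height, ȳ = 82.5 mm.
All pieces are centred on the horizontal axis through the centroid, so I = ΣĪ (holes subtracted) = 25 148 154 mm⁴.
Radius of gyration: k = √(I/A) = √(25 148 154 / 9 500) = 51.45 mm.

k_x ≈ 51 mm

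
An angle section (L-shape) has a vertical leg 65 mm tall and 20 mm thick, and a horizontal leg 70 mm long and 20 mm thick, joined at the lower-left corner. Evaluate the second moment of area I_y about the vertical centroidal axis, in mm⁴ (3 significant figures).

Decompose the section into non-overlapping parts with the origin at the bottom-left of its bounding rectangle.
Vertical leg: 20 × 65, A = 1 300 mm², x = 10 mm, Ī = 43 333 mm⁴.
Horizontal leg (remainder): 50 × 20, A = 1 000 mm², x = 45 mm, Ī = 208 333 mm⁴.
Centroid: x̄ = ΣA·x / ΣA = 25.217 mm.
Transfer each piece to the vertical centroidal axis using Ī + A·d² with d = x − 25.217:
  vertical leg: d = -15.217 mm → contributes +344 373 mm⁴
  horizontal leg (remainder): d = 19.783 mm → contributes +599 685 mm⁴
Total I = 944 058 mm⁴.

I_y ≈ 9.44 × 10⁵ mm⁴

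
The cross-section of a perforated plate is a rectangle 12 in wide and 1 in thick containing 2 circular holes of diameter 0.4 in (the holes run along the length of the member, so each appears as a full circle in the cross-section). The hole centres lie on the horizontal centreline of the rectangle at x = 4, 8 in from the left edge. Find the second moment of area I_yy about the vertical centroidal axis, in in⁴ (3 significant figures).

I_yy ≈ 143 in⁴

Split into non-overlapping primitives; take the origin at the lower-left of the bounding box.
Plate: 12 × 1, A = 12 in², x = 6 in, Ī = 144 in⁴.
Hole 1 (subtracted): ⌀0.4, A = 0.12566 in², x = 4 in, Ī = 0.0012566 in⁴.
Hole 2 (subtracted): ⌀0.4, A = 0.12566 in², x = 8 in, Ī = 0.0012566 in⁴.
By symmetry the centroid is at mid-width, x̄ = 6 in.
Transfer each piece to the vertical centroidal axis using Ī + A·d² with d = x − 6:
  plate: d = 0 in → contributes +144 in⁴
  hole 1: d = -2 in → contributes −0.50391 in⁴
  hole 2: d = 2 in → contributes −0.50391 in⁴
Total I = 142.99 in⁴.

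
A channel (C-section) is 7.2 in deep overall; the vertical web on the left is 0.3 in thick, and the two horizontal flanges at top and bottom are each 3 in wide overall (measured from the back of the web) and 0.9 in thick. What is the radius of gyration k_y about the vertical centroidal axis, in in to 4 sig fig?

k_y ≈ 0.9498 in

Decompose the section into non-overlapping parts with the origin at the bottom-left of its bounding rectangle.
Web: 0.3 × 7.2, A = 2.16 in², x = 0.15 in, Ī = 0.0162 in⁴.
Top flange (beyond web): 2.7 × 0.9, A = 2.43 in², x = 1.65 in, Ī = 1.47623 in⁴.
Bottom flange (beyond web): 2.7 × 0.9, A = 2.43 in², x = 1.65 in, Ī = 1.47623 in⁴.
Centroid: x̄ = ΣA·x / ΣA = 1.18846 in.
Transfer each piece to the vertical centroidal axis using Ī + A·d² with d = x − 1.18846:
  web: d = -1.03846 in → contributes +2.34555 in⁴
  top flange (beyond web): d = 0.461538 in → contributes +1.99386 in⁴
  bottom flange (beyond web): d = 0.461538 in → contributes +1.99386 in⁴
Total I = 6.33327 in⁴.
Radius of gyration: k = √(I/A) = √(6.33327 / 7.02) = 0.949829 in.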